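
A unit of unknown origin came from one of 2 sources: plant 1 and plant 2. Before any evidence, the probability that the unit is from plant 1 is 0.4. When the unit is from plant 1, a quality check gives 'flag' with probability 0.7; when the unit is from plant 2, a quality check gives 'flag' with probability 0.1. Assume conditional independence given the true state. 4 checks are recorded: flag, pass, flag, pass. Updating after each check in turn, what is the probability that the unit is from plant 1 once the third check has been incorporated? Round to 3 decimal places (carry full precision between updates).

After 'flag': P(plant 1) = 0.7·0.4000 / (0.7·0.4000 + 0.1·0.6000) ≈ 0.8235
After 'pass': P(plant 1) = 0.3·0.8235 / (0.3·0.8235 + 0.9·0.1765) ≈ 0.6087
After 'flag': P(plant 1) = 0.7·0.6087 / (0.7·0.6087 + 0.1·0.3913) ≈ 0.9159

0.916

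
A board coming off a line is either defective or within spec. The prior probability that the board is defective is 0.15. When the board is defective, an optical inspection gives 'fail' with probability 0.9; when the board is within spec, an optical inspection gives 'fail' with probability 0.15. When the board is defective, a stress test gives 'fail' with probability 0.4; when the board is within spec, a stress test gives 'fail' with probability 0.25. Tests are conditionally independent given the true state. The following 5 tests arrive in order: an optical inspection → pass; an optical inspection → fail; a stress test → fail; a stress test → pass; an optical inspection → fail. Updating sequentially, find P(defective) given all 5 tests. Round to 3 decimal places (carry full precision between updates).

0.489

After an optical inspection='pass': P(defective) = 0.1·0.1500 / (0.1·0.1500 + 0.85·0.8500) ≈ 0.0203
After an optical inspection='fail': P(defective) = 0.9·0.0203 / (0.9·0.0203 + 0.15·0.9797) ≈ 0.1108
After a stress test='fail': P(defective) = 0.4·0.1108 / (0.4·0.1108 + 0.25·0.8892) ≈ 0.1662
After a stress test='pass': P(defective) = 0.6·0.1662 / (0.6·0.1662 + 0.75·0.8338) ≈ 0.1375
After an optical inspection='fail': P(defective) = 0.9·0.1375 / (0.9·0.1375 + 0.15·0.8625) ≈ 0.4889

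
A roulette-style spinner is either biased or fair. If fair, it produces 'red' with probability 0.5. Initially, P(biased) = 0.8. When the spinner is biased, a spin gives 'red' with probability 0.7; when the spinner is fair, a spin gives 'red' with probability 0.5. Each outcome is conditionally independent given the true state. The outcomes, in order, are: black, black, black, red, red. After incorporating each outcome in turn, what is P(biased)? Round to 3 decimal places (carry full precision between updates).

0.629

After 'black': P(biased) = 0.3·0.8000 / (0.3·0.8000 + 0.5·0.2000) ≈ 0.7059
After 'black': P(biased) = 0.3·0.7059 / (0.3·0.7059 + 0.5·0.2941) ≈ 0.5902
After 'black': P(biased) = 0.3·0.5902 / (0.3·0.5902 + 0.5·0.4098) ≈ 0.4635
After 'red': P(biased) = 0.7·0.4635 / (0.7·0.4635 + 0.5·0.5365) ≈ 0.5474
After 'red': P(biased) = 0.7·0.5474 / (0.7·0.5474 + 0.5·0.4526) ≈ 0.6287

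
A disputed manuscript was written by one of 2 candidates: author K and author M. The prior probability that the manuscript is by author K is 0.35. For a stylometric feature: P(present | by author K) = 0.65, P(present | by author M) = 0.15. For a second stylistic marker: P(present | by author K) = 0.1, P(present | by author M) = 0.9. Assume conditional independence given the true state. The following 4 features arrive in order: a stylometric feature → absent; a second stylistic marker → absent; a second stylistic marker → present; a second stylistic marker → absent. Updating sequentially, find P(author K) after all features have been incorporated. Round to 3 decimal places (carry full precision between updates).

After a stylometric feature='absent': P(author K) = 0.35·0.3500 / (0.35·0.3500 + 0.85·0.6500) ≈ 0.1815
After a second stylistic marker='absent': P(author K) = 0.9·0.1815 / (0.9·0.1815 + 0.1·0.8185) ≈ 0.6662
After a second stylistic marker='present': P(author K) = 0.1·0.6662 / (0.1·0.6662 + 0.9·0.3338) ≈ 0.1815
After a second stylistic marker='absent': P(author K) = 0.9·0.1815 / (0.9·0.1815 + 0.1·0.8185) ≈ 0.6662

0.666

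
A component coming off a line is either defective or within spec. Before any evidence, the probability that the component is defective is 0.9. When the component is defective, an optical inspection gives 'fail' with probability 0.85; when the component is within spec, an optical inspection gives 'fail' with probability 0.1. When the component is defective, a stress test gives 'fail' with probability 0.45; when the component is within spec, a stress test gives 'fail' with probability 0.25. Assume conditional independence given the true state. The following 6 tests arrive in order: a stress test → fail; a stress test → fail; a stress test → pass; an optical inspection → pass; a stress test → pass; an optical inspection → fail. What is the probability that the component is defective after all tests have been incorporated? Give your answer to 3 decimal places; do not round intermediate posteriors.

After a stress test='fail': P(defective) = 0.45·0.9000 / (0.45·0.9000 + 0.25·0.1000) ≈ 0.9419
After a stress test='fail': P(defective) = 0.45·0.9419 / (0.45·0.9419 + 0.25·0.0581) ≈ 0.9668
After a stress test='pass': P(defective) = 0.55·0.9668 / (0.55·0.9668 + 0.75·0.0332) ≈ 0.9553
After an optical inspection='pass': P(defective) = 0.15·0.9553 / (0.15·0.9553 + 0.9·0.0447) ≈ 0.7809
After a stress test='pass': P(defective) = 0.55·0.7809 / (0.55·0.7809 + 0.75·0.2191) ≈ 0.7233
After an optical inspection='fail': P(defective) = 0.85·0.7233 / (0.85·0.7233 + 0.1·0.2767) ≈ 0.9569

0.957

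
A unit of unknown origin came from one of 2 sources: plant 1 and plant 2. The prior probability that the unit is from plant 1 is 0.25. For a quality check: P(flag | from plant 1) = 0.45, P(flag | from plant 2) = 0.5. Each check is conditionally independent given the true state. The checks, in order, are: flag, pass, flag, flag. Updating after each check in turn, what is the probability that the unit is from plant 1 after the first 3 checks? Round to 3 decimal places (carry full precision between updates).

After 'flag': P(plant 1) = 0.45·0.2500 / (0.45·0.2500 + 0.5·0.7500) ≈ 0.2308
After 'pass': P(plant 1) = 0.55·0.2308 / (0.55·0.2308 + 0.5·0.7692) ≈ 0.2481
After 'flag': P(plant 1) = 0.45·0.2481 / (0.45·0.2481 + 0.5·0.7519) ≈ 0.2290

0.229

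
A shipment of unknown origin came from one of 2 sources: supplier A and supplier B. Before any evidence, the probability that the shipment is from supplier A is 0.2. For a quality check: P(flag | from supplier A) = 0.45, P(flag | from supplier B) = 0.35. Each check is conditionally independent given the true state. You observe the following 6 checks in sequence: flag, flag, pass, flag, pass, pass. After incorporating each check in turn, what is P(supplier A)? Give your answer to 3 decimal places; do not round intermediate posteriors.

0.244

After 'flag': P(supplier A) = 0.45·0.2000 / (0.45·0.2000 + 0.35·0.8000) ≈ 0.2432
After 'flag': P(supplier A) = 0.45·0.2432 / (0.45·0.2432 + 0.35·0.7568) ≈ 0.2924
After 'pass': P(supplier A) = 0.55·0.2924 / (0.55·0.2924 + 0.65·0.7076) ≈ 0.2591
After 'flag': P(supplier A) = 0.45·0.2591 / (0.45·0.2591 + 0.35·0.7409) ≈ 0.3102
After 'pass': P(supplier A) = 0.55·0.3102 / (0.55·0.3102 + 0.65·0.6898) ≈ 0.2756
After 'pass': P(supplier A) = 0.55·0.2756 / (0.55·0.2756 + 0.65·0.7244) ≈ 0.2435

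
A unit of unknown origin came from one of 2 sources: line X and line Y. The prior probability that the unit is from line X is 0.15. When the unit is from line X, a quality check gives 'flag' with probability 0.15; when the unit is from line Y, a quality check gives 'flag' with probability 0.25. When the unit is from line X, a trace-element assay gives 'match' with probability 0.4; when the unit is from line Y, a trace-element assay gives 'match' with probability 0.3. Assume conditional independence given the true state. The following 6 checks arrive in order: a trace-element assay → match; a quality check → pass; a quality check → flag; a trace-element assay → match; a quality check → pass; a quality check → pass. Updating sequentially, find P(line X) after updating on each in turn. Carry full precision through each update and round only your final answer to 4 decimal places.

0.2151

After a trace-element assay='match': P(line X) = 0.4·0.1500 / (0.4·0.1500 + 0.3·0.8500) ≈ 0.1905
After a quality check='pass': P(line X) = 0.85·0.1905 / (0.85·0.1905 + 0.75·0.8095) ≈ 0.2105
After a quality check='flag': P(line X) = 0.15·0.2105 / (0.15·0.2105 + 0.25·0.7895) ≈ 0.1379
After a trace-element assay='match': P(line X) = 0.4·0.1379 / (0.4·0.1379 + 0.3·0.8621) ≈ 0.1758
After a quality check='pass': P(line X) = 0.85·0.1758 / (0.85·0.1758 + 0.75·0.8242) ≈ 0.1947
After a quality check='pass': P(line X) = 0.85·0.1947 / (0.85·0.1947 + 0.75·0.8053) ≈ 0.2151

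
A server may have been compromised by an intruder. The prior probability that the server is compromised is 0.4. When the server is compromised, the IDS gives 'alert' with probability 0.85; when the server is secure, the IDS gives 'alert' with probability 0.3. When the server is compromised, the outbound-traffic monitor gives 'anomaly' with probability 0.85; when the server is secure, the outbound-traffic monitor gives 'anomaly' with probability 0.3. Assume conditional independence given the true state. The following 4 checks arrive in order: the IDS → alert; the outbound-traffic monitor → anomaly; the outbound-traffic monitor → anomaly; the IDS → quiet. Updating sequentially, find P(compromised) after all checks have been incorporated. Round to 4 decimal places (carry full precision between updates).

0.7647

After the IDS='alert': P(compromised) = 0.85·0.4000 / (0.85·0.4000 + 0.3·0.6000) ≈ 0.6538
After the outbound-traffic monitor='anomaly': P(compromised) = 0.85·0.6538 / (0.85·0.6538 + 0.3·0.3462) ≈ 0.8426
After the outbound-traffic monitor='anomaly': P(compromised) = 0.85·0.8426 / (0.85·0.8426 + 0.3·0.1574) ≈ 0.9381
After the IDS='quiet': P(compromised) = 0.15·0.9381 / (0.15·0.9381 + 0.7·0.0619) ≈ 0.7647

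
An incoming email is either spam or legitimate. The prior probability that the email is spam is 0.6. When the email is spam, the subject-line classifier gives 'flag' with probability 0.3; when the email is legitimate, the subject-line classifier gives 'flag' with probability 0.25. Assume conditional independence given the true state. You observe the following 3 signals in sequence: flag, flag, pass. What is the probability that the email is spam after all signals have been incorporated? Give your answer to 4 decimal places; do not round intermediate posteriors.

After 'flag': P(spam) = 0.3·0.6000 / (0.3·0.6000 + 0.25·0.4000) ≈ 0.6429
After 'flag': P(spam) = 0.3·0.6429 / (0.3·0.6429 + 0.25·0.3571) ≈ 0.6835
After 'pass': P(spam) = 0.7·0.6835 / (0.7·0.6835 + 0.75·0.3165) ≈ 0.6684

0.6684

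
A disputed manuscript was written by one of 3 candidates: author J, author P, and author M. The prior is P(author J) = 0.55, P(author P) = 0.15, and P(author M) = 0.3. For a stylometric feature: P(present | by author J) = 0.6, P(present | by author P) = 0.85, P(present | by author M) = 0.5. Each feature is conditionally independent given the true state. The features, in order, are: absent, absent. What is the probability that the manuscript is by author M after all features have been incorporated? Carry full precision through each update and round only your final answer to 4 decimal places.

0.4508

After 'absent': normaliser = 0.4·0.5500 + 0.15·0.1500 + 0.5·0.3000; P(author J) ≈ 0.5605, P(author P) ≈ 0.0573, P(author M) ≈ 0.3822
After 'absent': normaliser = 0.4·0.5605 + 0.15·0.0573 + 0.5·0.3822; P(author J) ≈ 0.5289, P(author P) ≈ 0.0203, P(author M) ≈ 0.4508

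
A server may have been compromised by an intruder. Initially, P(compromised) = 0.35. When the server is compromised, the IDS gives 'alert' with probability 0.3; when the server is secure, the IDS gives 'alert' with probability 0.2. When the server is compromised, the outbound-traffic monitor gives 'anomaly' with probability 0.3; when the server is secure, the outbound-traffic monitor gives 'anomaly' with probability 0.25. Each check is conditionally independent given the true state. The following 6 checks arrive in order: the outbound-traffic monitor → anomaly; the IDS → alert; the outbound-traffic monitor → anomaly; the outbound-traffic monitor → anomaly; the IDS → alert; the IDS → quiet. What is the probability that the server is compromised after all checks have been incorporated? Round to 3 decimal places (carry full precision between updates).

After the outbound-traffic monitor='anomaly': P(compromised) = 0.3·0.3500 / (0.3·0.3500 + 0.25·0.6500) ≈ 0.3925
After the IDS='alert': P(compromised) = 0.3·0.3925 / (0.3·0.3925 + 0.2·0.6075) ≈ 0.4922
After the outbound-traffic monitor='anomaly': P(compromised) = 0.3·0.4922 / (0.3·0.4922 + 0.25·0.5078) ≈ 0.5377
After the outbound-traffic monitor='anomaly': P(compromised) = 0.3·0.5377 / (0.3·0.5377 + 0.25·0.4623) ≈ 0.5826
After the IDS='alert': P(compromised) = 0.3·0.5826 / (0.3·0.5826 + 0.2·0.4174) ≈ 0.6767
After the IDS='quiet': P(compromised) = 0.7·0.6767 / (0.7·0.6767 + 0.8·0.3233) ≈ 0.6469

0.647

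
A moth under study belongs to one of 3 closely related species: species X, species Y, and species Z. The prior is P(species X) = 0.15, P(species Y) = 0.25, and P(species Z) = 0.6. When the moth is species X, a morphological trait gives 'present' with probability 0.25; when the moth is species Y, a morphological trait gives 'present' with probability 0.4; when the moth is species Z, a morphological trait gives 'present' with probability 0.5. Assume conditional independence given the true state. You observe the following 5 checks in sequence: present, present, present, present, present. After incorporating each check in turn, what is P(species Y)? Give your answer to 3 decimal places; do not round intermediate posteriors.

0.119

After 'present': normaliser = 0.25·0.1500 + 0.4·0.2500 + 0.5·0.6000; P(species X) ≈ 0.0857, P(species Y) ≈ 0.2286, P(species Z) ≈ 0.6857
After 'present': normaliser = 0.25·0.0857 + 0.4·0.2286 + 0.5·0.6857; P(species X) ≈ 0.0470, P(species Y) ≈ 0.2006, P(species Z) ≈ 0.7524
After 'present': normaliser = 0.25·0.0470 + 0.4·0.2006 + 0.5·0.7524; P(species X) ≈ 0.0251, P(species Y) ≈ 0.1714, P(species Z) ≈ 0.8035
After 'present': normaliser = 0.25·0.0251 + 0.4·0.1714 + 0.5·0.8035; P(species X) ≈ 0.0132, P(species Y) ≈ 0.1439, P(species Z) ≈ 0.8430
After 'present': normaliser = 0.25·0.0132 + 0.4·0.1439 + 0.5·0.8430; P(species X) ≈ 0.0068, P(species Y) ≈ 0.1193, P(species Z) ≈ 0.8739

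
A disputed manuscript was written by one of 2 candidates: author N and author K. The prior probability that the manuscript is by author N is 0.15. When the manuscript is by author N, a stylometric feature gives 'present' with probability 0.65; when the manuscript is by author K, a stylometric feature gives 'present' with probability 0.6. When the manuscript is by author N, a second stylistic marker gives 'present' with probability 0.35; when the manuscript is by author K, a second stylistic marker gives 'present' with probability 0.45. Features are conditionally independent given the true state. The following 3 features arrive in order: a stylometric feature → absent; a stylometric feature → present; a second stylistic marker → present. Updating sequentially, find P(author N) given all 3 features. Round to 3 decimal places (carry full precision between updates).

0.115

Apply Bayes' rule sequentially, carrying P(author N) forward.
After a stylometric feature='absent': P(author N) = 0.35·0.1500 / (0.35·0.1500 + 0.4·0.8500) ≈ 0.1338
After a stylometric feature='present': P(author N) = 0.65·0.1338 / (0.65·0.1338 + 0.6·0.8662) ≈ 0.1433
After a second stylistic marker='present': P(author N) = 0.35·0.1433 / (0.35·0.1433 + 0.45·0.8567) ≈ 0.1151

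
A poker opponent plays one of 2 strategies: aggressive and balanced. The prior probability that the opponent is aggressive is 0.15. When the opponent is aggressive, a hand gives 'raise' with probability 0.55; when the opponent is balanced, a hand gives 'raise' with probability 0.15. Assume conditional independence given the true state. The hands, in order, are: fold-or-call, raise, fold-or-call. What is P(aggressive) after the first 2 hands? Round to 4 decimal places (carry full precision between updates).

After 'fold-or-call': P(aggressive) = 0.45·0.1500 / (0.45·0.1500 + 0.85·0.8500) ≈ 0.0854
After 'raise': P(aggressive) = 0.55·0.0854 / (0.55·0.0854 + 0.15·0.9146) ≈ 0.2552

0.2552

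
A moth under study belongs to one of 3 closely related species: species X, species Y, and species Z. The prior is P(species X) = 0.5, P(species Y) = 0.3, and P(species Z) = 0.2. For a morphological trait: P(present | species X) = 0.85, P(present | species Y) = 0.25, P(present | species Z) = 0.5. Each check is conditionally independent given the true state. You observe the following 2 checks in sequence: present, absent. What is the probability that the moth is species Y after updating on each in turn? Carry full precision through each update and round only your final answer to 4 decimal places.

0.3309

After 'present': normaliser = 0.85·0.5000 + 0.25·0.3000 + 0.5·0.2000; P(species X) ≈ 0.7083, P(species Y) ≈ 0.1250, P(species Z) ≈ 0.1667
After 'absent': normaliser = 0.15·0.7083 + 0.75·0.1250 + 0.5·0.1667; P(species X) ≈ 0.3750, P(species Y) ≈ 0.3309, P(species Z) ≈ 0.2941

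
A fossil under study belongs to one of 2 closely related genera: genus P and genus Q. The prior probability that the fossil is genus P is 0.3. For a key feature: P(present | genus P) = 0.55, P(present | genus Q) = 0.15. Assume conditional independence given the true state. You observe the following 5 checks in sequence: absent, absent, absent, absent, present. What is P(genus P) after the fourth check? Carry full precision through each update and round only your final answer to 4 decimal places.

After 'absent': P(genus P) = 0.45·0.3000 / (0.45·0.3000 + 0.85·0.7000) ≈ 0.1849
After 'absent': P(genus P) = 0.45·0.1849 / (0.45·0.1849 + 0.85·0.8151) ≈ 0.1072
After 'absent': P(genus P) = 0.45·0.1072 / (0.45·0.1072 + 0.85·0.8928) ≈ 0.0598
After 'absent': P(genus P) = 0.45·0.0598 / (0.45·0.0598 + 0.85·0.9402) ≈ 0.0326

0.0326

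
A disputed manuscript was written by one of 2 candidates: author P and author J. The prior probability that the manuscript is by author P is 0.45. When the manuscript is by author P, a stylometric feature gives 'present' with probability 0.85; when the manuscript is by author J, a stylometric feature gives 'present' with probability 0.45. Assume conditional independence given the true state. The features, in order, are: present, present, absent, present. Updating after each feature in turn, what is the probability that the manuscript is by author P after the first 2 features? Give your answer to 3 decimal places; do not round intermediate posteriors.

After 'present': P(author P) = 0.85·0.4500 / (0.85·0.4500 + 0.45·0.5500) ≈ 0.6071
After 'present': P(author P) = 0.85·0.6071 / (0.85·0.6071 + 0.45·0.3929) ≈ 0.7448

0.745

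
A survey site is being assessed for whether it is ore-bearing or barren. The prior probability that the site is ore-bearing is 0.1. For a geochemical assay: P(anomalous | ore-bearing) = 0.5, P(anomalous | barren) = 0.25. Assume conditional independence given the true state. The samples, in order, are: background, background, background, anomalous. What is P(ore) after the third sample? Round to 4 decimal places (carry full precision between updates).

0.0319

After 'background': P(ore) = 0.5·0.1000 / (0.5·0.1000 + 0.75·0.9000) ≈ 0.0690
After 'background': P(ore) = 0.5·0.0690 / (0.5·0.0690 + 0.75·0.9310) ≈ 0.0471
After 'background': P(ore) = 0.5·0.0471 / (0.5·0.0471 + 0.75·0.9529) ≈ 0.0319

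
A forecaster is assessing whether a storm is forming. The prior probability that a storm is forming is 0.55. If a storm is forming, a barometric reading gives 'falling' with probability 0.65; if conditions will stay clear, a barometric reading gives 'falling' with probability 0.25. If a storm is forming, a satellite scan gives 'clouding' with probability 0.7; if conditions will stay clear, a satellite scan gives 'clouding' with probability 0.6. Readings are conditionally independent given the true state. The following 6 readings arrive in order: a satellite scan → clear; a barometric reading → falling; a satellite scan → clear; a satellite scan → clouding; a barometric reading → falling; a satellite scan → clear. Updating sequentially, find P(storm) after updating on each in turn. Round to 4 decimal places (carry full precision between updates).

0.8026

Each posterior becomes the prior for the next update.
After a satellite scan='clear': P(storm) = 0.3·0.5500 / (0.3·0.5500 + 0.4·0.4500) ≈ 0.4783
After a barometric reading='falling': P(storm) = 0.65·0.4783 / (0.65·0.4783 + 0.25·0.5217) ≈ 0.7044
After a satellite scan='clear': P(storm) = 0.3·0.7044 / (0.3·0.7044 + 0.4·0.2956) ≈ 0.6413
After a satellite scan='clouding': P(storm) = 0.7·0.6413 / (0.7·0.6413 + 0.6·0.3587) ≈ 0.6759
After a barometric reading='falling': P(storm) = 0.65·0.6759 / (0.65·0.6759 + 0.25·0.3241) ≈ 0.8443
After a satellite scan='clear': P(storm) = 0.3·0.8443 / (0.3·0.8443 + 0.4·0.1557) ≈ 0.8026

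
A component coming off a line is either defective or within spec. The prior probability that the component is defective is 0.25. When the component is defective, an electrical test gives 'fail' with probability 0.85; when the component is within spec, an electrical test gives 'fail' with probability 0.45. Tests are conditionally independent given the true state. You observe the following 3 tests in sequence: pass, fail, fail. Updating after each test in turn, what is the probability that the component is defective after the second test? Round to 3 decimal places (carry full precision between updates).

0.147

After 'pass': P(defective) = 0.15·0.2500 / (0.15·0.2500 + 0.55·0.7500) ≈ 0.0833
After 'fail': P(defective) = 0.85·0.0833 / (0.85·0.0833 + 0.45·0.9167) ≈ 0.1466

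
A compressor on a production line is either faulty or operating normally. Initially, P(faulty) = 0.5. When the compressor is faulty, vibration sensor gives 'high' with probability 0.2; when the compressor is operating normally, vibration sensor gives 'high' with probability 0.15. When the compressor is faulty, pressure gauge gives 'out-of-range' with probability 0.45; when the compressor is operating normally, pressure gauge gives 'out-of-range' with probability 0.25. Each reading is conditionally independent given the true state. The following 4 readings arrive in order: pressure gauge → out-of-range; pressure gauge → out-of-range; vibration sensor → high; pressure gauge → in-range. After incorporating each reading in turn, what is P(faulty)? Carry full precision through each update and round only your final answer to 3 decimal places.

0.760

After pressure gauge='out-of-range': P(faulty) = 0.45·0.5000 / (0.45·0.5000 + 0.25·0.5000) ≈ 0.6429
After pressure gauge='out-of-range': P(faulty) = 0.45·0.6429 / (0.45·0.6429 + 0.25·0.3571) ≈ 0.7642
After vibration sensor='high': P(faulty) = 0.2·0.7642 / (0.2·0.7642 + 0.15·0.2358) ≈ 0.8120
After pressure gauge='in-range': P(faulty) = 0.55·0.8120 / (0.55·0.8120 + 0.75·0.1880) ≈ 0.7601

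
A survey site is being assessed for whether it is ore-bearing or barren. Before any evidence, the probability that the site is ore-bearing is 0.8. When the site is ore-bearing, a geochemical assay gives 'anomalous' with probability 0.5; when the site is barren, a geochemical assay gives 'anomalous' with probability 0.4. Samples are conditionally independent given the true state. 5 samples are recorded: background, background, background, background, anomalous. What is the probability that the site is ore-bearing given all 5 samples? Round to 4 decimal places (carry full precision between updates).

After 'background': P(ore) = 0.5·0.8000 / (0.5·0.8000 + 0.6·0.2000) ≈ 0.7692
After 'background': P(ore) = 0.5·0.7692 / (0.5·0.7692 + 0.6·0.2308) ≈ 0.7353
After 'background': P(ore) = 0.5·0.7353 / (0.5·0.7353 + 0.6·0.2647) ≈ 0.6983
After 'background': P(ore) = 0.5·0.6983 / (0.5·0.6983 + 0.6·0.3017) ≈ 0.6586
After 'anomalous': P(ore) = 0.5·0.6586 / (0.5·0.6586 + 0.4·0.3414) ≈ 0.7069

0.7069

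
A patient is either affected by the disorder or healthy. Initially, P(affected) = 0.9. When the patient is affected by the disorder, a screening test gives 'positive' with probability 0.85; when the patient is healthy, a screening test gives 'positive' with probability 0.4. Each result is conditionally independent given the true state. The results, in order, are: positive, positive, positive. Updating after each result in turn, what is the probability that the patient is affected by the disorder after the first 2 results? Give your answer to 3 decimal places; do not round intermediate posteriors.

Each posterior becomes the prior for the next update.
After 'positive': P(affected) = 0.85·0.9000 / (0.85·0.9000 + 0.4·0.1000) ≈ 0.9503
After 'positive': P(affected) = 0.85·0.9503 / (0.85·0.9503 + 0.4·0.0497) ≈ 0.9760

0.976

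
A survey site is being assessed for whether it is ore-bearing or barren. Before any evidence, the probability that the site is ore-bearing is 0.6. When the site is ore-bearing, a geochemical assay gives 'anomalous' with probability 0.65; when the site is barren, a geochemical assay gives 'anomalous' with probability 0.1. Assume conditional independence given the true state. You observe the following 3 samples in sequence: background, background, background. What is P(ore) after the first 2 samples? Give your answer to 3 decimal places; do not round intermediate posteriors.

0.185

After 'background': P(ore) = 0.35·0.6000 / (0.35·0.6000 + 0.9·0.4000) ≈ 0.3684
After 'background': P(ore) = 0.35·0.3684 / (0.35·0.3684 + 0.9·0.6316) ≈ 0.1849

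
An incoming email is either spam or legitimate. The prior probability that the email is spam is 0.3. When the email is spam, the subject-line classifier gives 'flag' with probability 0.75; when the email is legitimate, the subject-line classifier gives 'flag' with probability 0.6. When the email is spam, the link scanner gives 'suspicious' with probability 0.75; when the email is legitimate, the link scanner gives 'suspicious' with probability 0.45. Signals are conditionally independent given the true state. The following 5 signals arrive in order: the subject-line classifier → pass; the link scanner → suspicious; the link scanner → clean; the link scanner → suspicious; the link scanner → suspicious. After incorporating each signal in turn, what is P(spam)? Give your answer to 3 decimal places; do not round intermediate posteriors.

0.360

After the subject-line classifier='pass': P(spam) = 0.25·0.3000 / (0.25·0.3000 + 0.4·0.7000) ≈ 0.2113
After the link scanner='suspicious': P(spam) = 0.75·0.2113 / (0.75·0.2113 + 0.45·0.7887) ≈ 0.3086
After the link scanner='clean': P(spam) = 0.25·0.3086 / (0.25·0.3086 + 0.55·0.6914) ≈ 0.1687
After the link scanner='suspicious': P(spam) = 0.75·0.1687 / (0.75·0.1687 + 0.45·0.8313) ≈ 0.2527
After the link scanner='suspicious': P(spam) = 0.75·0.2527 / (0.75·0.2527 + 0.45·0.7473) ≈ 0.3605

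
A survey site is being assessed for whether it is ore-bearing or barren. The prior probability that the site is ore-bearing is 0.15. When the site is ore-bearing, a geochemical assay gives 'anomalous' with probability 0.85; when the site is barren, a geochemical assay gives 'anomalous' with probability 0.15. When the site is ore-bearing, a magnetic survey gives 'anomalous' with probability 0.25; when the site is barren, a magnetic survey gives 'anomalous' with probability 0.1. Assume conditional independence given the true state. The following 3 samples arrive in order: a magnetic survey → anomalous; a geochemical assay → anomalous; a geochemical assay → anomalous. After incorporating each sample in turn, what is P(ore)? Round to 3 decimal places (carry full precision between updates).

After a magnetic survey='anomalous': P(ore) = 0.25·0.1500 / (0.25·0.1500 + 0.1·0.8500) ≈ 0.3061
After a geochemical assay='anomalous': P(ore) = 0.85·0.3061 / (0.85·0.3061 + 0.15·0.6939) ≈ 0.7143
After a geochemical assay='anomalous': P(ore) = 0.85·0.7143 / (0.85·0.7143 + 0.15·0.2857) ≈ 0.9341

0.934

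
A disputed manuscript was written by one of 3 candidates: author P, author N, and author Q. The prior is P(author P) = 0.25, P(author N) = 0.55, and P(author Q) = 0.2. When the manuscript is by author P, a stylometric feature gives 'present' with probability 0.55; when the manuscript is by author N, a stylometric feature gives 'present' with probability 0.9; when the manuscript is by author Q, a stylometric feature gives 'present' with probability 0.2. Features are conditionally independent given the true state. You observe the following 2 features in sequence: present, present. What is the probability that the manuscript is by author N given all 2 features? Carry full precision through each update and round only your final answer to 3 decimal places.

0.842

After 'present': normaliser = 0.55·0.2500 + 0.9·0.5500 + 0.2·0.2000; P(author P) ≈ 0.2045, P(author N) ≈ 0.7361, P(author Q) ≈ 0.0595
After 'present': normaliser = 0.55·0.2045 + 0.9·0.7361 + 0.2·0.0595; P(author P) ≈ 0.1429, P(author N) ≈ 0.8420, P(author Q) ≈ 0.0151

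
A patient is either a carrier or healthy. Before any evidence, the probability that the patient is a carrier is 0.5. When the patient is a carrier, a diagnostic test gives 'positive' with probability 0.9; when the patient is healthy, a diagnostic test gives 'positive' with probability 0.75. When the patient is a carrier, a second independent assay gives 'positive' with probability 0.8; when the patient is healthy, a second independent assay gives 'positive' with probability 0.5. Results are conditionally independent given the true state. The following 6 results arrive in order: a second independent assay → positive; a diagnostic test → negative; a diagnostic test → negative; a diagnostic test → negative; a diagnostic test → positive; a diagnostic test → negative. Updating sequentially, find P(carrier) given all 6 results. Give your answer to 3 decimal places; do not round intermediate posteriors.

After a second independent assay='positive': P(carrier) = 0.8·0.5000 / (0.8·0.5000 + 0.5·0.5000) ≈ 0.6154
After a diagnostic test='negative': P(carrier) = 0.1·0.6154 / (0.1·0.6154 + 0.25·0.3846) ≈ 0.3902
After a diagnostic test='negative': P(carrier) = 0.1·0.3902 / (0.1·0.3902 + 0.25·0.6098) ≈ 0.2038
After a diagnostic test='negative': P(carrier) = 0.1·0.2038 / (0.1·0.2038 + 0.25·0.7962) ≈ 0.0929
After a diagnostic test='positive': P(carrier) = 0.9·0.0929 / (0.9·0.0929 + 0.75·0.9071) ≈ 0.1094
After a diagnostic test='negative': P(carrier) = 0.1·0.1094 / (0.1·0.1094 + 0.25·0.8906) ≈ 0.0468

0.047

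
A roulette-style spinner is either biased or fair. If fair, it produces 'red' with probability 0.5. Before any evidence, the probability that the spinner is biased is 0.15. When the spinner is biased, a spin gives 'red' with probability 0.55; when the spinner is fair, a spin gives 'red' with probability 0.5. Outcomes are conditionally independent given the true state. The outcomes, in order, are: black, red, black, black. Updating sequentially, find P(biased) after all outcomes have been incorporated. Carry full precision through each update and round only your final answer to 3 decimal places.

After 'black': P(biased) = 0.45·0.1500 / (0.45·0.1500 + 0.5·0.8500) ≈ 0.1371
After 'red': P(biased) = 0.55·0.1371 / (0.55·0.1371 + 0.5·0.8629) ≈ 0.1487
After 'black': P(biased) = 0.45·0.1487 / (0.45·0.1487 + 0.5·0.8513) ≈ 0.1359
After 'black': P(biased) = 0.45·0.1359 / (0.45·0.1359 + 0.5·0.8641) ≈ 0.1240

0.124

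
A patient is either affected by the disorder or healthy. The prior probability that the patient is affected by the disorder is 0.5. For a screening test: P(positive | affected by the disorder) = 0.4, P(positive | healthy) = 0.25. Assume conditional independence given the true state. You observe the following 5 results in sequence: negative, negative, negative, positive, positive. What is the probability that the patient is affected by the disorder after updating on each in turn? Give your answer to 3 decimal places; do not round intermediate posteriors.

After 'negative': P(affected) = 0.6·0.5000 / (0.6·0.5000 + 0.75·0.5000) ≈ 0.4444
After 'negative': P(affected) = 0.6·0.4444 / (0.6·0.4444 + 0.75·0.5556) ≈ 0.3902
After 'negative': P(affected) = 0.6·0.3902 / (0.6·0.3902 + 0.75·0.6098) ≈ 0.3386
After 'positive': P(affected) = 0.4·0.3386 / (0.4·0.3386 + 0.25·0.6614) ≈ 0.4503
After 'positive': P(affected) = 0.4·0.4503 / (0.4·0.4503 + 0.25·0.5497) ≈ 0.5672

0.567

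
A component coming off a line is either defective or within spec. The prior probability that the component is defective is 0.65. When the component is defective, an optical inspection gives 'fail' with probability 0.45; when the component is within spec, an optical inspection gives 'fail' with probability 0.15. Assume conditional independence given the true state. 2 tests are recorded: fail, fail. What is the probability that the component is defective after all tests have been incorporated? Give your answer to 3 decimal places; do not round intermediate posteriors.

0.944

Each posterior becomes the prior for the next update.
After 'fail': P(defective) = 0.45·0.6500 / (0.45·0.6500 + 0.15·0.3500) ≈ 0.8478
After 'fail': P(defective) = 0.45·0.8478 / (0.45·0.8478 + 0.15·0.1522) ≈ 0.9435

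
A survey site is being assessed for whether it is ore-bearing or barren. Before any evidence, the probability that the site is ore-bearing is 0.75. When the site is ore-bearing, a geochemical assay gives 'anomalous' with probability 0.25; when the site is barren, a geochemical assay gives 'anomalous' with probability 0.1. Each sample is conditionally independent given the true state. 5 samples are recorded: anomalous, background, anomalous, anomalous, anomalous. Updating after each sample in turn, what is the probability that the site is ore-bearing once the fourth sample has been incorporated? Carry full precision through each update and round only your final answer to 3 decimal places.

0.975

After 'anomalous': P(ore) = 0.25·0.7500 / (0.25·0.7500 + 0.1·0.2500) ≈ 0.8824
After 'background': P(ore) = 0.75·0.8824 / (0.75·0.8824 + 0.9·0.1176) ≈ 0.8621
After 'anomalous': P(ore) = 0.25·0.8621 / (0.25·0.8621 + 0.1·0.1379) ≈ 0.9398
After 'anomalous': P(ore) = 0.25·0.9398 / (0.25·0.9398 + 0.1·0.0602) ≈ 0.9750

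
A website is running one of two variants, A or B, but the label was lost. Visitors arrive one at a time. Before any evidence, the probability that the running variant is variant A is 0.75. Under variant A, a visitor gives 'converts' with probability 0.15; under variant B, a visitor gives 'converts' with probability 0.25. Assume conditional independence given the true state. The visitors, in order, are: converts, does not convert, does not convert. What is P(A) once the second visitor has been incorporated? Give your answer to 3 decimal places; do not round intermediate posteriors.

0.671

After 'converts': P(A) = 0.15·0.7500 / (0.15·0.7500 + 0.25·0.2500) ≈ 0.6429
After 'does not convert': P(A) = 0.85·0.6429 / (0.85·0.6429 + 0.75·0.3571) ≈ 0.6711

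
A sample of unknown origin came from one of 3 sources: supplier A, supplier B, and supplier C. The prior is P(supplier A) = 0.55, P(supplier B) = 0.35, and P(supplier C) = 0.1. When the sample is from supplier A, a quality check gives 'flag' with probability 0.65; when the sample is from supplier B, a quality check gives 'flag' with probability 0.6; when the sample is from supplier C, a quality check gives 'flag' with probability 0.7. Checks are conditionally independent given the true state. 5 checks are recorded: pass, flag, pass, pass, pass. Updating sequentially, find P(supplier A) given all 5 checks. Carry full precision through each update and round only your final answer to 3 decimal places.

0.474

After 'pass': normaliser = 0.35·0.5500 + 0.4·0.3500 + 0.3·0.1000; P(supplier A) ≈ 0.5310, P(supplier B) ≈ 0.3862, P(supplier C) ≈ 0.0828
After 'flag': normaliser = 0.65·0.5310 + 0.6·0.3862 + 0.7·0.0828; P(supplier A) ≈ 0.5437, P(supplier B) ≈ 0.3650, P(supplier C) ≈ 0.0913
After 'pass': normaliser = 0.35·0.5437 + 0.4·0.3650 + 0.3·0.0913; P(supplier A) ≈ 0.5233, P(supplier B) ≈ 0.4015, P(supplier C) ≈ 0.0753
After 'pass': normaliser = 0.35·0.5233 + 0.4·0.4015 + 0.3·0.0753; P(supplier A) ≈ 0.5000, P(supplier B) ≈ 0.4384, P(supplier C) ≈ 0.0616
After 'pass': normaliser = 0.35·0.5000 + 0.4·0.4384 + 0.3·0.0616; P(supplier A) ≈ 0.4744, P(supplier B) ≈ 0.4754, P(supplier C) ≈ 0.0501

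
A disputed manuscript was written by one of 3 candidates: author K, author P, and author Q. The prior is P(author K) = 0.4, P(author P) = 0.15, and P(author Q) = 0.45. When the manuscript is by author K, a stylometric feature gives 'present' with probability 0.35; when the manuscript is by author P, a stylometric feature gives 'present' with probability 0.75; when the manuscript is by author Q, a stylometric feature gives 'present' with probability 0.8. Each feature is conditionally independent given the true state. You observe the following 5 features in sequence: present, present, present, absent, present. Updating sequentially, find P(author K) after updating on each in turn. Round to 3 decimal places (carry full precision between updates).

0.074

After 'present': normaliser = 0.35·0.4000 + 0.75·0.1500 + 0.8·0.4500; P(author K) ≈ 0.2286, P(author P) ≈ 0.1837, P(author Q) ≈ 0.5878
After 'present': normaliser = 0.35·0.2286 + 0.75·0.1837 + 0.8·0.5878; P(author K) ≈ 0.1163, P(author P) ≈ 0.2002, P(author Q) ≈ 0.6835
After 'present': normaliser = 0.35·0.1163 + 0.75·0.2002 + 0.8·0.6835; P(author K) ≈ 0.0552, P(author P) ≈ 0.2036, P(author Q) ≈ 0.7412
After 'absent': normaliser = 0.65·0.0552 + 0.25·0.2036 + 0.2·0.7412; P(author K) ≈ 0.1526, P(author P) ≈ 0.2166, P(author Q) ≈ 0.6308
After 'present': normaliser = 0.35·0.1526 + 0.75·0.2166 + 0.8·0.6308; P(author K) ≈ 0.0741, P(author P) ≈ 0.2254, P(author Q) ≈ 0.7004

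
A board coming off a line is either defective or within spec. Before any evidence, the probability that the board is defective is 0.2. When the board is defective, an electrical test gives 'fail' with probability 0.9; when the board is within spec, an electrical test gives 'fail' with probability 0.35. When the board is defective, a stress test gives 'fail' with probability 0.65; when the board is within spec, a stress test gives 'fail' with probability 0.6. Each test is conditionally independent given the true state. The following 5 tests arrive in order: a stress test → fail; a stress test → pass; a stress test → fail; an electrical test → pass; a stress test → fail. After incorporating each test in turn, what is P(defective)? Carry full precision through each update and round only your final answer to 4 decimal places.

After a stress test='fail': P(defective) = 0.65·0.2000 / (0.65·0.2000 + 0.6·0.8000) ≈ 0.2131
After a stress test='pass': P(defective) = 0.35·0.2131 / (0.35·0.2131 + 0.4·0.7869) ≈ 0.1916
After a stress test='fail': P(defective) = 0.65·0.1916 / (0.65·0.1916 + 0.6·0.8084) ≈ 0.2043
After an electrical test='pass': P(defective) = 0.1·0.2043 / (0.1·0.2043 + 0.65·0.7957) ≈ 0.0380
After a stress test='fail': P(defective) = 0.65·0.0380 / (0.65·0.0380 + 0.6·0.9620) ≈ 0.0410

0.0410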